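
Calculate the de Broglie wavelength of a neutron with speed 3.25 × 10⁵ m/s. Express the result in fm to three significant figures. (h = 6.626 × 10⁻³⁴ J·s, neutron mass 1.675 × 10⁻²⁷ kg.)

p = mv = 1.675 × 10⁻²⁷ × 3.25 × 10⁵ = 5.444 × 10⁻²² kg·m/s.
λ = h/p = 6.626 × 10⁻³⁴ / 5.444 × 10⁻²² = 1.22 × 10⁻¹² m = 1220 fm.

λ = 1220 fm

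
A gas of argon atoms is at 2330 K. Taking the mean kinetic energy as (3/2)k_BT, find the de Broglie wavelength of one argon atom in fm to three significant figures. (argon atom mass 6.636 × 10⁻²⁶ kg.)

KE = (3/2)k_BT = 1.5 × 1.381 × 10⁻²³ × 2330 = 4.827 × 10⁻²⁰ J.
p = √(2mKE) = √(2 × 6.636 × 10⁻²⁶ × 4.827 × 10⁻²⁰) = 8.004 × 10⁻²³ kg·m/s.
λ = h/p = 8.28 × 10⁻¹² m = 8280 fm.

λ = 8280 fm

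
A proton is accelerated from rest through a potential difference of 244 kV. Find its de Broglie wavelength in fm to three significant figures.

KE = eV = 1.602 × 10⁻¹⁹ × 2.440 × 10⁵ = 3.909 × 10⁻¹⁴ J.
p = √(2mKE) = √(2 × 1.673 × 10⁻²⁷ × 3.909 × 10⁻¹⁴) = 1.144 × 10⁻²⁰ kg·m/s.
λ = h/p = 6.626 × 10⁻³⁴ / 1.144 × 10⁻²⁰ = 5.79 × 10⁻¹⁴ m = 57.9 fm.

λ = 57.9 fm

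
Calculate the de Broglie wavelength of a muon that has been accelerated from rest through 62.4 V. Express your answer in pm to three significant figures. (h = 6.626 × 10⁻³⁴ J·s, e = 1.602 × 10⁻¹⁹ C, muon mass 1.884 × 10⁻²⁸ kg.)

λ = 10.8 pm

KE = eV = 1.602 × 10⁻¹⁹ × 62.40 = 9.996 × 10⁻¹⁸ J.
p = √(2mKE) = √(2 × 1.884 × 10⁻²⁸ × 9.996 × 10⁻¹⁸) = 6.137 × 10⁻²³ kg·m/s.
λ = h/p = 6.626 × 10⁻³⁴ / 6.137 × 10⁻²³ = 1.08 × 10⁻¹¹ m = 10.8 pm.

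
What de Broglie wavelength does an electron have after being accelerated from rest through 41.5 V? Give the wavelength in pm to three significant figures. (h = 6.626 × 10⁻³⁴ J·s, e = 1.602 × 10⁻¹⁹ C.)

KE = eV = 1.602 × 10⁻¹⁹ × 41.50 = 6.648 × 10⁻¹⁸ J.
p = √(2mKE) = √(2 × 9.109 × 10⁻³¹ × 6.648 × 10⁻¹⁸) = 3.480 × 10⁻²⁴ kg·m/s.
λ = h/p = 6.626 × 10⁻³⁴ / 3.480 × 10⁻²⁴ = 1.90 × 10⁻¹⁰ m = 190 pm.

λ = 190 pm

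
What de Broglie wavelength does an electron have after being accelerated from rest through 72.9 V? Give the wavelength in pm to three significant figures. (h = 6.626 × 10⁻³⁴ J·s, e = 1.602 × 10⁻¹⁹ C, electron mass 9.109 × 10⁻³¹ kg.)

KE = eV = 1.602 × 10⁻¹⁹ × 72.90 = 1.168 × 10⁻¹⁷ J.
p = √(2mKE) = √(2 × 9.109 × 10⁻³¹ × 1.168 × 10⁻¹⁷) = 4.613 × 10⁻²⁴ kg·m/s.
λ = h/p = 6.626 × 10⁻³⁴ / 4.613 × 10⁻²⁴ = 1.44 × 10⁻¹⁰ m = 144 pm.

λ = 144 pm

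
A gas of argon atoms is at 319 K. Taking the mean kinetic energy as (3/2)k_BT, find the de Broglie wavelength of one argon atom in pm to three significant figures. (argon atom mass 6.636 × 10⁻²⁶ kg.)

KE = (3/2)k_BT = 1.5 × 1.381 × 10⁻²³ × 319 = 6.608 × 10⁻²¹ J.
p = √(2mKE) = √(2 × 6.636 × 10⁻²⁶ × 6.608 × 10⁻²¹) = 2.961 × 10⁻²³ kg·m/s.
λ = h/p = 2.24 × 10⁻¹¹ m = 22.4 pm.

λ = 22.4 pm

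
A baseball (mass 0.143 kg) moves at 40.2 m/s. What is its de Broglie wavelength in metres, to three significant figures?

p = mv = 0.143 × 40.2 = 5.749 kg·m/s.
λ = h/p = 6.626 × 10⁻³⁴ / 5.749 = 1.15 × 10⁻³⁴ m.

λ = 1.15 × 10⁻³⁴ m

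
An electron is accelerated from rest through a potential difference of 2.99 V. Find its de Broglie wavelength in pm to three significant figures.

KE = eV = 1.602 × 10⁻¹⁹ × 2.990 = 4.790 × 10⁻¹⁹ J.
p = √(2mKE) = √(2 × 9.109 × 10⁻³¹ × 4.790 × 10⁻¹⁹) = 9.342 × 10⁻²⁵ kg·m/s.
λ = h/p = 6.626 × 10⁻³⁴ / 9.342 × 10⁻²⁵ = 7.09 × 10⁻¹⁰ m = 709 pm.

λ = 709 pm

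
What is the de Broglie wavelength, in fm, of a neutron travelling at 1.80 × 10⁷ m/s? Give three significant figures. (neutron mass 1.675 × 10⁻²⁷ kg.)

λ = 22.0 fm

p = mv = 1.675 × 10⁻²⁷ × 1.80 × 10⁷ = 3.015 × 10⁻²⁰ kg·m/s.
λ = h/p = 6.626 × 10⁻³⁴ / 3.015 × 10⁻²⁰ = 2.20 × 10⁻¹⁴ m = 22.0 fm.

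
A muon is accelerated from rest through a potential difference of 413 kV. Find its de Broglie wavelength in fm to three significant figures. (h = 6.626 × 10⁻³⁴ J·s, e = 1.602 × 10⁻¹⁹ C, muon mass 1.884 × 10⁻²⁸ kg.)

KE = eV = 1.602 × 10⁻¹⁹ × 4.130 × 10⁵ = 6.616 × 10⁻¹⁴ J.
p = √(2mKE) = √(2 × 1.884 × 10⁻²⁸ × 6.616 × 10⁻¹⁴) = 4.993 × 10⁻²¹ kg·m/s.
λ = h/p = 6.626 × 10⁻³⁴ / 4.993 × 10⁻²¹ = 1.33 × 10⁻¹³ m = 133 fm.

λ = 133 fm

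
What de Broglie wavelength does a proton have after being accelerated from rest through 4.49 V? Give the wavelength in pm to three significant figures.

λ = 13.5 pm

KE = eV = 1.602 × 10⁻¹⁹ × 4.490 = 7.193 × 10⁻¹⁹ J.
p = √(2mKE) = √(2 × 1.673 × 10⁻²⁷ × 7.193 × 10⁻¹⁹) = 4.906 × 10⁻²³ kg·m/s.
λ = h/p = 6.626 × 10⁻³⁴ / 4.906 × 10⁻²³ = 1.35 × 10⁻¹¹ m = 13.5 pm.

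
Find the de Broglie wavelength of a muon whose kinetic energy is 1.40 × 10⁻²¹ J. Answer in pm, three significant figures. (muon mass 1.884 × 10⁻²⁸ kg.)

λ = 912 pm

p = √(2mKE) = √(2 × 1.884 × 10⁻²⁸ × 1.400 × 10⁻²¹) = 7.263 × 10⁻²⁵ kg·m/s.
λ = h/p = 6.626 × 10⁻³⁴ / 7.263 × 10⁻²⁵ = 9.12 × 10⁻¹⁰ m = 912 pm.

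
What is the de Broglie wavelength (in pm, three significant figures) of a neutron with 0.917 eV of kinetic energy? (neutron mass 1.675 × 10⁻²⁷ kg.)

λ = 29.9 pm

KE = 0.917 eV = 1.469 × 10⁻¹⁹ J.
p = √(2mKE) = √(2 × 1.675 × 10⁻²⁷ × 1.469 × 10⁻¹⁹) = 2.218 × 10⁻²³ kg·m/s.
λ = h/p = 6.626 × 10⁻³⁴ / 2.218 × 10⁻²³ = 2.99 × 10⁻¹¹ m = 29.9 pm.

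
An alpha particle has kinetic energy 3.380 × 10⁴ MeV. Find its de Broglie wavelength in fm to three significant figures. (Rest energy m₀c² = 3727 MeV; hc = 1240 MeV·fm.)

λ = 0.0332 fm

Total energy E = KE + m₀c² = 3.380 × 10⁴ + 3727 = 37527 MeV.
(pc)² = E² − (m₀c²)² = (37527)² − (3727)² = 1.394 × 10⁹ MeV², so pc = 3.734 × 10⁴ MeV.
λ = hc/(pc) = 1240 MeV·fm / 3.734 × 10⁴ MeV = 0.0332 fm.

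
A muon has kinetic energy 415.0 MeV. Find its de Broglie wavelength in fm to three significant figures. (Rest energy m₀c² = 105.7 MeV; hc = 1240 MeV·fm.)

Total energy E = KE + m₀c² = 415.0 + 105.7 = 520.7 MeV.
(pc)² = E² − (m₀c²)² = (520.7)² − (105.7)² = 2.600 × 10⁵ MeV², so pc = 509.9 MeV.
λ = hc/(pc) = 1240 MeV·fm / 509.9 MeV = 2.43 fm.

λ = 2.43 fm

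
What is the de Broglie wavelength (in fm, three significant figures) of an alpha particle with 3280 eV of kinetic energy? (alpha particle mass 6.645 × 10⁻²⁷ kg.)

λ = 251 fm

KE = 3280 eV = 5.255 × 10⁻¹⁶ J.
p = √(2mKE) = √(2 × 6.645 × 10⁻²⁷ × 5.255 × 10⁻¹⁶) = 2.643 × 10⁻²¹ kg·m/s.
λ = h/p = 6.626 × 10⁻³⁴ / 2.643 × 10⁻²¹ = 2.51 × 10⁻¹³ m = 251 fm.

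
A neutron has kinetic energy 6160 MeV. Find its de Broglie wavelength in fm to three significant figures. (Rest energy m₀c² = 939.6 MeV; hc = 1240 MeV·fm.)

λ = 0.176 fm

Total energy E = KE + m₀c² = 6160 + 939.6 = 7099.6 MeV.
(pc)² = E² − (m₀c²)² = (7099.6)² − (939.6)² = 4.952 × 10⁷ MeV², so pc = 7037 MeV.
λ = hc/(pc) = 1240 MeV·fm / 7037 MeV = 0.176 fm.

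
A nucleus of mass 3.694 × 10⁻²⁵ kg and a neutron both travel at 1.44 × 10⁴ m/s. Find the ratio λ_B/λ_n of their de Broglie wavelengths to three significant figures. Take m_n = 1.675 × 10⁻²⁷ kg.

At fixed v, p = mv so λ = h/(mv) ∝ 1/m.
λ_B/λ_n = m_n/m_B = 1.675 × 10⁻²⁷/3.694 × 10⁻²⁵ = 4.53 × 10⁻³.

λ_B/λ_n = 4.53 × 10⁻³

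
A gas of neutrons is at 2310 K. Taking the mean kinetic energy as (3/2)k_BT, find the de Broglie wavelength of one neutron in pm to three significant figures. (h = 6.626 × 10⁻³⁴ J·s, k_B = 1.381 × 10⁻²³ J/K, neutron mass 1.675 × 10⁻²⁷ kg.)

λ = 52.3 pm

KE = (3/2)k_BT = 1.5 × 1.381 × 10⁻²³ × 2310 = 4.785 × 10⁻²⁰ J.
p = √(2mKE) = √(2 × 1.675 × 10⁻²⁷ × 4.785 × 10⁻²⁰) = 1.266 × 10⁻²³ kg·m/s.
λ = h/p = 5.23 × 10⁻¹¹ m = 52.3 pm.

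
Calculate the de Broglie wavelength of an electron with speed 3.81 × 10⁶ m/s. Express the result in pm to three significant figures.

λ = 191 pm

p = mv = 9.109 × 10⁻³¹ × 3.81 × 10⁶ = 3.471 × 10⁻²⁴ kg·m/s.
λ = h/p = 6.626 × 10⁻³⁴ / 3.471 × 10⁻²⁴ = 1.91 × 10⁻¹⁰ m = 191 pm.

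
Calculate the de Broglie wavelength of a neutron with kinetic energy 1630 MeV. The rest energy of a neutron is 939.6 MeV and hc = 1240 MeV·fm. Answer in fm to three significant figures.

λ = 0.518 fm

Total energy E = KE + m₀c² = 1630 + 939.6 = 2569.6 MeV.
(pc)² = E² − (m₀c²)² = (2569.6)² − (939.6)² = 5.720 × 10⁶ MeV², so pc = 2392 MeV.
λ = hc/(pc) = 1240 MeV·fm / 2392 MeV = 0.518 fm.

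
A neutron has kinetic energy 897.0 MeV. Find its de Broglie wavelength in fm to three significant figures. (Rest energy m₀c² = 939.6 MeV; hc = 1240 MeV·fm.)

Total energy E = KE + m₀c² = 897.0 + 939.6 = 1836.6 MeV.
(pc)² = E² − (m₀c²)² = (1836.6)² − (939.6)² = 2.490 × 10⁶ MeV², so pc = 1578 MeV.
λ = hc/(pc) = 1240 MeV·fm / 1578 MeV = 0.786 fm.

λ = 0.786 fm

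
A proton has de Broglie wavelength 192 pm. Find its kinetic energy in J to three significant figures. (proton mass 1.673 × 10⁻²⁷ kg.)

KE = 3.56 × 10⁻²¹ J

p = h/λ = 6.626 × 10⁻³⁴ / 1.920 × 10⁻¹⁰ = 3.451 × 10⁻²⁴ kg·m/s.
KE = p²/(2m) = (3.451 × 10⁻²⁴)² / (2 × 1.673 × 10⁻²⁷) = 3.559 × 10⁻²¹ J = 3.56 × 10⁻²¹ J.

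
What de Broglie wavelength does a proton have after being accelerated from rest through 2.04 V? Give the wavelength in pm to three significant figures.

KE = eV = 1.602 × 10⁻¹⁹ × 2.040 = 3.268 × 10⁻¹⁹ J.
p = √(2mKE) = √(2 × 1.673 × 10⁻²⁷ × 3.268 × 10⁻¹⁹) = 3.307 × 10⁻²³ kg·m/s.
λ = h/p = 6.626 × 10⁻³⁴ / 3.307 × 10⁻²³ = 2.00 × 10⁻¹¹ m = 20.0 pm.

λ = 20.0 pm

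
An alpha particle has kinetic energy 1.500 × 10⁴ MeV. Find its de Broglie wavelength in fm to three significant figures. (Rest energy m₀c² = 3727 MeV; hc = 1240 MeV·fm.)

λ = 0.0676 fm

Total energy E = KE + m₀c² = 1.500 × 10⁴ + 3727 = 18727 MeV.
(pc)² = E² − (m₀c²)² = (18727)² − (3727)² = 3.368 × 10⁸ MeV², so pc = 1.835 × 10⁴ MeV.
λ = hc/(pc) = 1240 MeV·fm / 1.835 × 10⁴ MeV = 0.0676 fm.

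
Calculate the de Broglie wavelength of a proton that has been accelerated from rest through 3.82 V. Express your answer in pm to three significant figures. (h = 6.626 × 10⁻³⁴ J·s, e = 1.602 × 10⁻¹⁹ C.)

λ = 14.6 pm

KE = eV = 1.602 × 10⁻¹⁹ × 3.820 = 6.120 × 10⁻¹⁹ J.
p = √(2mKE) = √(2 × 1.673 × 10⁻²⁷ × 6.120 × 10⁻¹⁹) = 4.525 × 10⁻²³ kg·m/s.
λ = h/p = 6.626 × 10⁻³⁴ / 4.525 × 10⁻²³ = 1.46 × 10⁻¹¹ m = 14.6 pm.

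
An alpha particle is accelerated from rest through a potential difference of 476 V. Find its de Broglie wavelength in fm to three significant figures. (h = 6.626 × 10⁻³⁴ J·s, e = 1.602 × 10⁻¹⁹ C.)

λ = 465 fm

KE = 2eV = 2 × 1.602 × 10⁻¹⁹ × 476.0 = 1.525 × 10⁻¹⁶ J.
p = √(2mKE) = √(2 × 6.645 × 10⁻²⁷ × 1.525 × 10⁻¹⁶) = 1.424 × 10⁻²¹ kg·m/s.
λ = h/p = 6.626 × 10⁻³⁴ / 1.424 × 10⁻²¹ = 4.65 × 10⁻¹³ m = 465 fm.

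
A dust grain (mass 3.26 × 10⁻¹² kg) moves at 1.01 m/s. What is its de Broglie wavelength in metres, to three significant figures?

p = mv = 3.26 × 10⁻¹² × 1.01 = 3.293 × 10⁻¹² kg·m/s.
λ = h/p = 6.626 × 10⁻³⁴ / 3.293 × 10⁻¹² = 2.01 × 10⁻²² m.

λ = 2.01 × 10⁻²² m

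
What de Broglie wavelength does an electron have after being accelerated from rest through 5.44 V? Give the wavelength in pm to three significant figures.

KE = eV = 1.602 × 10⁻¹⁹ × 5.440 = 8.715 × 10⁻¹⁹ J.
p = √(2mKE) = √(2 × 9.109 × 10⁻³¹ × 8.715 × 10⁻¹⁹) = 1.260 × 10⁻²⁴ kg·m/s.
λ = h/p = 6.626 × 10⁻³⁴ / 1.260 × 10⁻²⁴ = 5.26 × 10⁻¹⁰ m = 526 pm.

λ = 526 pm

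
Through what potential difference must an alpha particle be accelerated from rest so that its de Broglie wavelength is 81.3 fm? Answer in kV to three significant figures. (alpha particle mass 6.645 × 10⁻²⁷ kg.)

p = h/λ = 6.626 × 10⁻³⁴ / 8.130 × 10⁻¹⁴ = 8.150 × 10⁻²¹ kg·m/s.
KE = p²/(2m) = 4.998 × 10⁻¹⁵ J.
V = KE/2e = 4.998 × 10⁻¹⁵ / (2 × 1.602 × 10⁻¹⁹) = 15.6 kV.

V = 15.6 kV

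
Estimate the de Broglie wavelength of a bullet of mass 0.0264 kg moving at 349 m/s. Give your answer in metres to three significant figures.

λ = 7.19 × 10⁻³⁵ m

p = mv = 0.0264 × 349 = 9.214 kg·m/s.
λ = h/p = 6.626 × 10⁻³⁴ / 9.214 = 7.19 × 10⁻³⁵ m.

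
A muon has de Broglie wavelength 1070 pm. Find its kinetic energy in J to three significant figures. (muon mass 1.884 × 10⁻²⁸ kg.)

KE = 1.02 × 10⁻²¹ J

p = h/λ = 6.626 × 10⁻³⁴ / 1.070 × 10⁻⁹ = 6.193 × 10⁻²⁵ kg·m/s.
KE = p²/(2m) = (6.193 × 10⁻²⁵)² / (2 × 1.884 × 10⁻²⁸) = 1.018 × 10⁻²¹ J = 1.02 × 10⁻²¹ J.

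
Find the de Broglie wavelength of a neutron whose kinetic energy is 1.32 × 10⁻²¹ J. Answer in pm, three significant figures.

λ = 315 pm

p = √(2mKE) = √(2 × 1.675 × 10⁻²⁷ × 1.320 × 10⁻²¹) = 2.103 × 10⁻²⁴ kg·m/s.
λ = h/p = 6.626 × 10⁻³⁴ / 2.103 × 10⁻²⁴ = 3.15 × 10⁻¹⁰ m = 315 pm.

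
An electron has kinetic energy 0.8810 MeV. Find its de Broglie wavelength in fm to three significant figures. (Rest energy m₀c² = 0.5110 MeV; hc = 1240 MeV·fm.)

λ = 958 fm

Total energy E = KE + m₀c² = 0.8810 + 0.5110 = 1.3920 MeV.
(pc)² = E² − (m₀c²)² = (1.3920)² − (0.5110)² = 1.677 MeV², so pc = 1.295 MeV.
λ = hc/(pc) = 1240 MeV·fm / 1.295 MeV = 958 fm.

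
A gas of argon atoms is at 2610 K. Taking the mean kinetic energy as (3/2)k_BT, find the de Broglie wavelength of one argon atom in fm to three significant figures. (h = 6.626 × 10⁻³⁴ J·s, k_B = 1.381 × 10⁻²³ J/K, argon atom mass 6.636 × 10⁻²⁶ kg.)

λ = 7820 fm

KE = (3/2)k_BT = 1.5 × 1.381 × 10⁻²³ × 2610 = 5.407 × 10⁻²⁰ J.
p = √(2mKE) = √(2 × 6.636 × 10⁻²⁶ × 5.407 × 10⁻²⁰) = 8.471 × 10⁻²³ kg·m/s.
λ = h/p = 7.82 × 10⁻¹² m = 7820 fm.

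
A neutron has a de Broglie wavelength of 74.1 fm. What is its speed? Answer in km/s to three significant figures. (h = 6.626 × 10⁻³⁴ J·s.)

v = 5340 km/s

p = h/λ = 6.626 × 10⁻³⁴ / 7.410 × 10⁻¹⁴ = 8.942 × 10⁻²¹ kg·m/s.
v = p/m = 8.942 × 10⁻²¹ / 1.675 × 10⁻²⁷ = 5.34 × 10⁶ m/s = 5340 km/s.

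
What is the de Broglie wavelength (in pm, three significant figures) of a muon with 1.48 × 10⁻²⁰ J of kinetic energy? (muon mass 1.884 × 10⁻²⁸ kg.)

λ = 281 pm

p = √(2mKE) = √(2 × 1.884 × 10⁻²⁸ × 1.480 × 10⁻²⁰) = 2.361 × 10⁻²⁴ kg·m/s.
λ = h/p = 6.626 × 10⁻³⁴ / 2.361 × 10⁻²⁴ = 2.81 × 10⁻¹⁰ m = 281 pm.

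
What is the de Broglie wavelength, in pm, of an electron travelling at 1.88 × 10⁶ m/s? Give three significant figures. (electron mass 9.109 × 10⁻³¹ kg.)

λ = 387 pm

p = mv = 9.109 × 10⁻³¹ × 1.88 × 10⁶ = 1.712 × 10⁻²⁴ kg·m/s.
λ = h/p = 6.626 × 10⁻³⁴ / 1.712 × 10⁻²⁴ = 3.87 × 10⁻¹⁰ m = 387 pm.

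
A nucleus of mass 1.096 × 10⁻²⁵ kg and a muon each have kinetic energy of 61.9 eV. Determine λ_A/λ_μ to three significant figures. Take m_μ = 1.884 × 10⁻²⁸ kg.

At fixed KE, p = √(2mKE) so λ = h/p ∝ 1/√m.
λ_A/λ_μ = √(m_μ/m_A) = √(1.884 × 10⁻²⁸/1.096 × 10⁻²⁵) = √(1.719 × 10⁻³) = 0.0415.

λ_A/λ_μ = 0.0415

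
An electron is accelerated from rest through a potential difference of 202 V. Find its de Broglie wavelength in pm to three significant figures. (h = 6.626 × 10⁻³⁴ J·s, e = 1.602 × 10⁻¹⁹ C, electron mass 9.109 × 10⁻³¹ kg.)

KE = eV = 1.602 × 10⁻¹⁹ × 202.0 = 3.236 × 10⁻¹⁷ J.
p = √(2mKE) = √(2 × 9.109 × 10⁻³¹ × 3.236 × 10⁻¹⁷) = 7.678 × 10⁻²⁴ kg·m/s.
λ = h/p = 6.626 × 10⁻³⁴ / 7.678 × 10⁻²⁴ = 8.63 × 10⁻¹¹ m = 86.3 pm.

λ = 86.3 pm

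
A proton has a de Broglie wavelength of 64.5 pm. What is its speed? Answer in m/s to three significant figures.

p = h/λ = 6.626 × 10⁻³⁴ / 6.450 × 10⁻¹¹ = 1.027 × 10⁻²³ kg·m/s.
v = p/m = 1.027 × 10⁻²³ / 1.673 × 10⁻²⁷ = 6.14 × 10³ m/s = 6140 m/s.

v = 6140 m/s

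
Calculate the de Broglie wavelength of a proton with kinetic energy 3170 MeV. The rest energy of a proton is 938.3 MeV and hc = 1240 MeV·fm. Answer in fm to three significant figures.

λ = 0.310 fm

Total energy E = KE + m₀c² = 3170 + 938.3 = 4108.3 MeV.
(pc)² = E² − (m₀c²)² = (4108.3)² − (938.3)² = 1.600 × 10⁷ MeV², so pc = 4000 MeV.
λ = hc/(pc) = 1240 MeV·fm / 4000 MeV = 0.310 fm.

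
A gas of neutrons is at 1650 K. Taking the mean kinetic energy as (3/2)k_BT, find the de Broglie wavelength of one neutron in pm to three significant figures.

λ = 61.9 pm

KE = (3/2)k_BT = 1.5 × 1.381 × 10⁻²³ × 1650 = 3.418 × 10⁻²⁰ J.
p = √(2mKE) = √(2 × 1.675 × 10⁻²⁷ × 3.418 × 10⁻²⁰) = 1.070 × 10⁻²³ kg·m/s.
λ = h/p = 6.19 × 10⁻¹¹ m = 61.9 pm.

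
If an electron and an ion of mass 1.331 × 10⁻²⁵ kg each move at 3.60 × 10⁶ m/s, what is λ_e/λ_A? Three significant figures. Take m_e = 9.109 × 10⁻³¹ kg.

At fixed v, p = mv so λ = h/(mv) ∝ 1/m.
λ_e/λ_A = m_A/m_e = 1.331 × 10⁻²⁵/9.109 × 10⁻³¹ = 1.46 × 10⁵.

λ_e/λ_A = 1.46 × 10⁵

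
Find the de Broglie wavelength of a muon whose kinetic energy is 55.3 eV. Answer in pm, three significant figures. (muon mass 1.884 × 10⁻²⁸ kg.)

KE = 55.3 eV = 8.859 × 10⁻¹⁸ J.
p = √(2mKE) = √(2 × 1.884 × 10⁻²⁸ × 8.859 × 10⁻¹⁸) = 5.778 × 10⁻²³ kg·m/s.
λ = h/p = 6.626 × 10⁻³⁴ / 5.778 × 10⁻²³ = 1.15 × 10⁻¹¹ m = 11.5 pm.

λ = 11.5 pm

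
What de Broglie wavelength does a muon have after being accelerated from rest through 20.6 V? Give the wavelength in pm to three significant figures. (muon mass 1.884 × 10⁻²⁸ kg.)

λ = 18.8 pm

KE = eV = 1.602 × 10⁻¹⁹ × 20.60 = 3.300 × 10⁻¹⁸ J.
p = √(2mKE) = √(2 × 1.884 × 10⁻²⁸ × 3.300 × 10⁻¹⁸) = 3.526 × 10⁻²³ kg·m/s.
λ = h/p = 6.626 × 10⁻³⁴ / 3.526 × 10⁻²³ = 1.88 × 10⁻¹¹ m = 18.8 pm.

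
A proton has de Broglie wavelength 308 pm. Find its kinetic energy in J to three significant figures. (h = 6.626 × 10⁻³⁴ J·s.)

KE = 1.38 × 10⁻²¹ J

p = h/λ = 6.626 × 10⁻³⁴ / 3.080 × 10⁻¹⁰ = 2.151 × 10⁻²⁴ kg·m/s.
KE = p²/(2m) = (2.151 × 10⁻²⁴)² / (2 × 1.673 × 10⁻²⁷) = 1.383 × 10⁻²¹ J = 1.38 × 10⁻²¹ J.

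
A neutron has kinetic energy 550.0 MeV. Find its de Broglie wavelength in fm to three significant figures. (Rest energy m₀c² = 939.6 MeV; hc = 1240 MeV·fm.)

λ = 1.07 fm

Total energy E = KE + m₀c² = 550.0 + 939.6 = 1489.6 MeV.
(pc)² = E² − (m₀c²)² = (1489.6)² − (939.6)² = 1.336 × 10⁶ MeV², so pc = 1156 MeV.
λ = hc/(pc) = 1240 MeV·fm / 1156 MeV = 1.07 fm.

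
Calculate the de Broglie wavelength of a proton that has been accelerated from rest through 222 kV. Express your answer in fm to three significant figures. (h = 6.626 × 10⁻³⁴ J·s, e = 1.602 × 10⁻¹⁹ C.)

λ = 60.7 fm

KE = eV = 1.602 × 10⁻¹⁹ × 2.220 × 10⁵ = 3.556 × 10⁻¹⁴ J.
p = √(2mKE) = √(2 × 1.673 × 10⁻²⁷ × 3.556 × 10⁻¹⁴) = 1.091 × 10⁻²⁰ kg·m/s.
λ = h/p = 6.626 × 10⁻³⁴ / 1.091 × 10⁻²⁰ = 6.07 × 10⁻¹⁴ m = 60.7 fm.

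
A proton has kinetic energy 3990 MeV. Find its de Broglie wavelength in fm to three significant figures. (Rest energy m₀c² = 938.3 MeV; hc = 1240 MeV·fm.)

Total energy E = KE + m₀c² = 3990 + 938.3 = 4928.3 MeV.
(pc)² = E² − (m₀c²)² = (4928.3)² − (938.3)² = 2.341 × 10⁷ MeV², so pc = 4838 MeV.
λ = hc/(pc) = 1240 MeV·fm / 4838 MeV = 0.256 fm.

λ = 0.256 fm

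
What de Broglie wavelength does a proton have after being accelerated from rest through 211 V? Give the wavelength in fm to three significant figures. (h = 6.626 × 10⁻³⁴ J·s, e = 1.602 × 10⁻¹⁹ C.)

λ = 1970 fm

KE = eV = 1.602 × 10⁻¹⁹ × 211.0 = 3.380 × 10⁻¹⁷ J.
p = √(2mKE) = √(2 × 1.673 × 10⁻²⁷ × 3.380 × 10⁻¹⁷) = 3.363 × 10⁻²² kg·m/s.
λ = h/p = 6.626 × 10⁻³⁴ / 3.363 × 10⁻²² = 1.97 × 10⁻¹² m = 1970 fm.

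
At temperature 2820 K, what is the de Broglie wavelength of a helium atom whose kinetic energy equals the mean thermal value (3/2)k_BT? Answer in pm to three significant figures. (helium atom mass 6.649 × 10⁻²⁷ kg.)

λ = 23.8 pm

KE = (3/2)k_BT = 1.5 × 1.381 × 10⁻²³ × 2820 = 5.842 × 10⁻²⁰ J.
p = √(2mKE) = √(2 × 6.649 × 10⁻²⁷ × 5.842 × 10⁻²⁰) = 2.787 × 10⁻²³ kg·m/s.
λ = h/p = 2.38 × 10⁻¹¹ m = 23.8 pm.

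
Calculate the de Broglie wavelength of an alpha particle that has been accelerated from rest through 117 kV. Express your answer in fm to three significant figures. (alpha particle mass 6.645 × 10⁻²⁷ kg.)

KE = 2eV = 2 × 1.602 × 10⁻¹⁹ × 1.170 × 10⁵ = 3.749 × 10⁻¹⁴ J.
p = √(2mKE) = √(2 × 6.645 × 10⁻²⁷ × 3.749 × 10⁻¹⁴) = 2.232 × 10⁻²⁰ kg·m/s.
λ = h/p = 6.626 × 10⁻³⁴ / 2.232 × 10⁻²⁰ = 2.97 × 10⁻¹⁴ m = 29.7 fm.

λ = 29.7 fm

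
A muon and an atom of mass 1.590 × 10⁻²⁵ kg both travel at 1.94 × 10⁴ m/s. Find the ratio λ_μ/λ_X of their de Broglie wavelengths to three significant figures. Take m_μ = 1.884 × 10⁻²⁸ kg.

At fixed v, p = mv so λ = h/(mv) ∝ 1/m.
λ_μ/λ_X = m_X/m_μ = 1.590 × 10⁻²⁵/1.884 × 10⁻²⁸ = 844.

λ_μ/λ_X = 844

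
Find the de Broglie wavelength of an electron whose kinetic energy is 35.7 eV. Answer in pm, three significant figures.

KE = 35.7 eV = 5.719 × 10⁻¹⁸ J.
p = √(2mKE) = √(2 × 9.109 × 10⁻³¹ × 5.719 × 10⁻¹⁸) = 3.228 × 10⁻²⁴ kg·m/s.
λ = h/p = 6.626 × 10⁻³⁴ / 3.228 × 10⁻²⁴ = 2.05 × 10⁻¹⁰ m = 205 pm.

λ = 205 pm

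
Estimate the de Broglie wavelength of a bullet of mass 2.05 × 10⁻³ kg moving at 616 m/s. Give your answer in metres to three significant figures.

p = mv = 2.05 × 10⁻³ × 616 = 1.263 kg·m/s.
λ = h/p = 6.626 × 10⁻³⁴ / 1.263 = 5.25 × 10⁻³⁴ m.

λ = 5.25 × 10⁻³⁴ m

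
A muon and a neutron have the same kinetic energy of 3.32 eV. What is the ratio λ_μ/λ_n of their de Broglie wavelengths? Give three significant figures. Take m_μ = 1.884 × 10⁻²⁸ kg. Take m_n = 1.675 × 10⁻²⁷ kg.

At fixed KE, p = √(2mKE) so λ = h/p ∝ 1/√m.
λ_μ/λ_n = √(m_n/m_μ) = √(1.675 × 10⁻²⁷/1.884 × 10⁻²⁸) = √(8.891) = 2.98.

λ_μ/λ_n = 2.98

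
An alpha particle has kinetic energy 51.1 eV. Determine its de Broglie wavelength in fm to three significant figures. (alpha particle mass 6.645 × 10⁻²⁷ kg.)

λ = 2010 fm

KE = 51.1 eV = 8.186 × 10⁻¹⁸ J.
p = √(2mKE) = √(2 × 6.645 × 10⁻²⁷ × 8.186 × 10⁻¹⁸) = 3.298 × 10⁻²² kg·m/s.
λ = h/p = 6.626 × 10⁻³⁴ / 3.298 × 10⁻²² = 2.01 × 10⁻¹² m = 2010 fm.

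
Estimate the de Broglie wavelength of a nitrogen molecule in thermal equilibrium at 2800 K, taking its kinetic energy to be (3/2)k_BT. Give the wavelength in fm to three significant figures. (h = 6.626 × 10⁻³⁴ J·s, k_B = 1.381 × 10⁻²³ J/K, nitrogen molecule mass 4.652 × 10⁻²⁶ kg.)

KE = (3/2)k_BT = 1.5 × 1.381 × 10⁻²³ × 2800 = 5.800 × 10⁻²⁰ J.
p = √(2mKE) = √(2 × 4.652 × 10⁻²⁶ × 5.800 × 10⁻²⁰) = 7.346 × 10⁻²³ kg·m/s.
λ = h/p = 9.02 × 10⁻¹² m = 9020 fm.

λ = 9020 fm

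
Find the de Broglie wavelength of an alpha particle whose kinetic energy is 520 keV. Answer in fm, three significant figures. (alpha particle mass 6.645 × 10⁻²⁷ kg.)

λ = 19.9 fm

KE = 520 keV = 8.330 × 10⁻¹⁴ J.
p = √(2mKE) = √(2 × 6.645 × 10⁻²⁷ × 8.330 × 10⁻¹⁴) = 3.327 × 10⁻²⁰ kg·m/s.
λ = h/p = 6.626 × 10⁻³⁴ / 3.327 × 10⁻²⁰ = 1.99 × 10⁻¹⁴ m = 19.9 fm.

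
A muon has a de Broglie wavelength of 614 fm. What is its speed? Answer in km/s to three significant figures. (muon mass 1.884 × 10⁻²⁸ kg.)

p = h/λ = 6.626 × 10⁻³⁴ / 6.140 × 10⁻¹³ = 1.079 × 10⁻²¹ kg·m/s.
v = p/m = 1.079 × 10⁻²¹ / 1.884 × 10⁻²⁸ = 5.73 × 10⁶ m/s = 5730 km/s.

v = 5730 km/s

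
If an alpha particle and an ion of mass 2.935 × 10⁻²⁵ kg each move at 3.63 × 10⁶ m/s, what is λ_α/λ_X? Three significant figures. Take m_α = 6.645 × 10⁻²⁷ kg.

λ_α/λ_X = 44.2

At fixed v, p = mv so λ = h/(mv) ∝ 1/m.
λ_α/λ_X = m_X/m_α = 2.935 × 10⁻²⁵/6.645 × 10⁻²⁷ = 44.2.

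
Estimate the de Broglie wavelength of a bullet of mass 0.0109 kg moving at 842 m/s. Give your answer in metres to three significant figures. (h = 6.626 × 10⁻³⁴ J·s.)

p = mv = 0.0109 × 842 = 9.178 kg·m/s.
λ = h/p = 6.626 × 10⁻³⁴ / 9.178 = 7.22 × 10⁻³⁵ m.

λ = 7.22 × 10⁻³⁵ m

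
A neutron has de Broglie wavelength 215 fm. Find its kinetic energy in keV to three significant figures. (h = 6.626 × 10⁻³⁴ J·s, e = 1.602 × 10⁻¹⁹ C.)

p = h/λ = 6.626 × 10⁻³⁴ / 2.150 × 10⁻¹³ = 3.082 × 10⁻²¹ kg·m/s.
KE = p²/(2m) = (3.082 × 10⁻²¹)² / (2 × 1.675 × 10⁻²⁷) = 2.835 × 10⁻¹⁵ J = 17.7 keV.

KE = 17.7 keV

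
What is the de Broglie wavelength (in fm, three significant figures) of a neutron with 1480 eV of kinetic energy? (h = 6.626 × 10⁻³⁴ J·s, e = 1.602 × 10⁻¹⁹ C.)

λ = 743 fm

KE = 1480 eV = 2.371 × 10⁻¹⁶ J.
p = √(2mKE) = √(2 × 1.675 × 10⁻²⁷ × 2.371 × 10⁻¹⁶) = 8.912 × 10⁻²² kg·m/s.
λ = h/p = 6.626 × 10⁻³⁴ / 8.912 × 10⁻²² = 7.43 × 10⁻¹³ m = 743 fm.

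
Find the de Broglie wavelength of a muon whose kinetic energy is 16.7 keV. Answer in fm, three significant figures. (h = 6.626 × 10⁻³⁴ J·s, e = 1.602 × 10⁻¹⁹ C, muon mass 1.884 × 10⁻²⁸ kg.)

KE = 16.7 keV = 2.675 × 10⁻¹⁵ J.
p = √(2mKE) = √(2 × 1.884 × 10⁻²⁸ × 2.675 × 10⁻¹⁵) = 1.004 × 10⁻²¹ kg·m/s.
λ = h/p = 6.626 × 10⁻³⁴ / 1.004 × 10⁻²¹ = 6.60 × 10⁻¹³ m = 660 fm.

λ = 660 fm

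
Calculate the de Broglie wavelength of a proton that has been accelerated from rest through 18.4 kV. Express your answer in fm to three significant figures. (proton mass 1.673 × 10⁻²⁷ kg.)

KE = eV = 1.602 × 10⁻¹⁹ × 1.840 × 10⁴ = 2.948 × 10⁻¹⁵ J.
p = √(2mKE) = √(2 × 1.673 × 10⁻²⁷ × 2.948 × 10⁻¹⁵) = 3.141 × 10⁻²¹ kg·m/s.
λ = h/p = 6.626 × 10⁻³⁴ / 3.141 × 10⁻²¹ = 2.11 × 10⁻¹³ m = 211 fm.

λ = 211 fm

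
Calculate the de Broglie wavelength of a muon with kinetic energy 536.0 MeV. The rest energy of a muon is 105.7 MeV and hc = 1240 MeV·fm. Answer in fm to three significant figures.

λ = 1.96 fm

Total energy E = KE + m₀c² = 536.0 + 105.7 = 641.7 MeV.
(pc)² = E² − (m₀c²)² = (641.7)² − (105.7)² = 4.006 × 10⁵ MeV², so pc = 632.9 MeV.
λ = hc/(pc) = 1240 MeV·fm / 632.9 MeV = 1.96 fm.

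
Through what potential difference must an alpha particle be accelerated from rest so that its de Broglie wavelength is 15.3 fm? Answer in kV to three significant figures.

V = 440 kV

p = h/λ = 6.626 × 10⁻³⁴ / 1.530 × 10⁻¹⁴ = 4.331 × 10⁻²⁰ kg·m/s.
KE = p²/(2m) = 1.411 × 10⁻¹³ J.
V = KE/2e = 1.411 × 10⁻¹³ / (2 × 1.602 × 10⁻¹⁹) = 440 kV.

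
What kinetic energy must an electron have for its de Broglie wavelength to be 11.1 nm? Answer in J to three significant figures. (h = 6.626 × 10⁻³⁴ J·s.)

KE = 1.96 × 10⁻²¹ J

p = h/λ = 6.626 × 10⁻³⁴ / 1.110 × 10⁻⁸ = 5.969 × 10⁻²⁶ kg·m/s.
KE = p²/(2m) = (5.969 × 10⁻²⁶)² / (2 × 9.109 × 10⁻³¹) = 1.956 × 10⁻²¹ J = 1.96 × 10⁻²¹ J.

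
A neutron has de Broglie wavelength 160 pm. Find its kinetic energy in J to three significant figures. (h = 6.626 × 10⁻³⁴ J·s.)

KE = 5.12 × 10⁻²¹ J

p = h/λ = 6.626 × 10⁻³⁴ / 1.600 × 10⁻¹⁰ = 4.141 × 10⁻²⁴ kg·m/s.
KE = p²/(2m) = (4.141 × 10⁻²⁴)² / (2 × 1.675 × 10⁻²⁷) = 5.119 × 10⁻²¹ J = 5.12 × 10⁻²¹ J.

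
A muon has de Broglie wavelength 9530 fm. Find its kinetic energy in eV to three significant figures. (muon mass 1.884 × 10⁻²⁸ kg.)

KE = 80.1 eV

p = h/λ = 6.626 × 10⁻³⁴ / 9.530 × 10⁻¹² = 6.953 × 10⁻²³ kg·m/s.
KE = p²/(2m) = (6.953 × 10⁻²³)² / (2 × 1.884 × 10⁻²⁸) = 1.283 × 10⁻¹⁷ J = 80.1 eV.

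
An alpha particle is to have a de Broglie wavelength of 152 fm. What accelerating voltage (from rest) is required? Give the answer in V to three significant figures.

V = 4460 V

p = h/λ = 6.626 × 10⁻³⁴ / 1.520 × 10⁻¹³ = 4.359 × 10⁻²¹ kg·m/s.
KE = p²/(2m) = 1.430 × 10⁻¹⁵ J.
V = KE/2e = 1.430 × 10⁻¹⁵ / (2 × 1.602 × 10⁻¹⁹) = 4460 V.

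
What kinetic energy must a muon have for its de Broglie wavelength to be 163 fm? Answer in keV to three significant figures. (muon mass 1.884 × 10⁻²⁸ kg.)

p = h/λ = 6.626 × 10⁻³⁴ / 1.630 × 10⁻¹³ = 4.065 × 10⁻²¹ kg·m/s.
KE = p²/(2m) = (4.065 × 10⁻²¹)² / (2 × 1.884 × 10⁻²⁸) = 4.385 × 10⁻¹⁴ J = 274 keV.

KE = 274 keV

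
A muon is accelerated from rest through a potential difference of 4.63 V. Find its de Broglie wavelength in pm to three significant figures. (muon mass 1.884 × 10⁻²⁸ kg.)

λ = 39.6 pm

KE = eV = 1.602 × 10⁻¹⁹ × 4.630 = 7.417 × 10⁻¹⁹ J.
p = √(2mKE) = √(2 × 1.884 × 10⁻²⁸ × 7.417 × 10⁻¹⁹) = 1.672 × 10⁻²³ kg·m/s.
λ = h/p = 6.626 × 10⁻³⁴ / 1.672 × 10⁻²³ = 3.96 × 10⁻¹¹ m = 39.6 pm.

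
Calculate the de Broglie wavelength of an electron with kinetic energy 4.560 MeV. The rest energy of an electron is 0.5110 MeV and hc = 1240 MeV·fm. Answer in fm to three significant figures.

Total energy E = KE + m₀c² = 4.560 + 0.5110 = 5.0710 MeV.
(pc)² = E² − (m₀c²)² = (5.0710)² − (0.5110)² = 25.45 MeV², so pc = 5.045 MeV.
λ = hc/(pc) = 1240 MeV·fm / 5.045 MeV = 246 fm.

λ = 246 fm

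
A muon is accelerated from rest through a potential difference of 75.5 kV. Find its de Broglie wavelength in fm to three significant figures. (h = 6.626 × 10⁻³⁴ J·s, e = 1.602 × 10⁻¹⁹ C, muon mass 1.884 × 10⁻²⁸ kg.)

KE = eV = 1.602 × 10⁻¹⁹ × 7.550 × 10⁴ = 1.210 × 10⁻¹⁴ J.
p = √(2mKE) = √(2 × 1.884 × 10⁻²⁸ × 1.210 × 10⁻¹⁴) = 2.135 × 10⁻²¹ kg·m/s.
λ = h/p = 6.626 × 10⁻³⁴ / 2.135 × 10⁻²¹ = 3.10 × 10⁻¹³ m = 310 fm.

λ = 310 fm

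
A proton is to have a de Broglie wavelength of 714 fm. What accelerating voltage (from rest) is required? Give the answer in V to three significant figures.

V = 1610 V

p = h/λ = 6.626 × 10⁻³⁴ / 7.140 × 10⁻¹³ = 9.280 × 10⁻²² kg·m/s.
KE = p²/(2m) = 2.574 × 10⁻¹⁶ J.
V = KE/e = 2.574 × 10⁻¹⁶ / (1.602 × 10⁻¹⁹) = 1610 V.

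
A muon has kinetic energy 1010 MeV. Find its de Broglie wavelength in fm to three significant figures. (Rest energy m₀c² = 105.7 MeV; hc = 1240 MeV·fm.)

Total energy E = KE + m₀c² = 1010 + 105.7 = 1115.7 MeV.
(pc)² = E² − (m₀c²)² = (1115.7)² − (105.7)² = 1.234 × 10⁶ MeV², so pc = 1111 MeV.
λ = hc/(pc) = 1240 MeV·fm / 1111 MeV = 1.12 fm.

λ = 1.12 fm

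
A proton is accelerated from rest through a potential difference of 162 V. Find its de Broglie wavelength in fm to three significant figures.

KE = eV = 1.602 × 10⁻¹⁹ × 162.0 = 2.595 × 10⁻¹⁷ J.
p = √(2mKE) = √(2 × 1.673 × 10⁻²⁷ × 2.595 × 10⁻¹⁷) = 2.947 × 10⁻²² kg·m/s.
λ = h/p = 6.626 × 10⁻³⁴ / 2.947 × 10⁻²² = 2.25 × 10⁻¹² m = 2250 fm.

λ = 2250 fm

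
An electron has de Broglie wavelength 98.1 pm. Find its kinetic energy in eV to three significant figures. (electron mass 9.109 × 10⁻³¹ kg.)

KE = 156 eV

p = h/λ = 6.626 × 10⁻³⁴ / 9.810 × 10⁻¹¹ = 6.754 × 10⁻²⁴ kg·m/s.
KE = p²/(2m) = (6.754 × 10⁻²⁴)² / (2 × 9.109 × 10⁻³¹) = 2.504 × 10⁻¹⁷ J = 156 eV.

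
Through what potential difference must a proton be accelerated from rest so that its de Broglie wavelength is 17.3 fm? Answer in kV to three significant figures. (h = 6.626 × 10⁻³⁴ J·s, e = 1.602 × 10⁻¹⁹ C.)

p = h/λ = 6.626 × 10⁻³⁴ / 1.730 × 10⁻¹⁴ = 3.830 × 10⁻²⁰ kg·m/s.
KE = p²/(2m) = 4.384 × 10⁻¹³ J.
V = KE/e = 4.384 × 10⁻¹³ / (1.602 × 10⁻¹⁹) = 2740 kV.

V = 2740 kV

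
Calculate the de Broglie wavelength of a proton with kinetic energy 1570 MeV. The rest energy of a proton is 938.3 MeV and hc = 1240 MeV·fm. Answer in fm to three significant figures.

λ = 0.533 fm

Total energy E = KE + m₀c² = 1570 + 938.3 = 2508.3 MeV.
(pc)² = E² − (m₀c²)² = (2508.3)² − (938.3)² = 5.411 × 10⁶ MeV², so pc = 2326 MeV.
λ = hc/(pc) = 1240 MeV·fm / 2326 MeV = 0.533 fm.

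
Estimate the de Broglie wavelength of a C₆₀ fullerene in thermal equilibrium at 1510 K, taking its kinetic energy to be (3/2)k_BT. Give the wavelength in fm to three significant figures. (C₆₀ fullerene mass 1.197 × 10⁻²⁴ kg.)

KE = (3/2)k_BT = 1.5 × 1.381 × 10⁻²³ × 1510 = 3.128 × 10⁻²⁰ J.
p = √(2mKE) = √(2 × 1.197 × 10⁻²⁴ × 3.128 × 10⁻²⁰) = 2.736 × 10⁻²² kg·m/s.
λ = h/p = 2.42 × 10⁻¹² m = 2420 fm.

λ = 2420 fm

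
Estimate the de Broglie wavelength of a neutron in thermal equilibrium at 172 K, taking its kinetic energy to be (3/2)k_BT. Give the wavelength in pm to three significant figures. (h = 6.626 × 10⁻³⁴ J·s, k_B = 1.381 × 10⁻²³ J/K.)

λ = 192 pm

KE = (3/2)k_BT = 1.5 × 1.381 × 10⁻²³ × 172 = 3.563 × 10⁻²¹ J.
p = √(2mKE) = √(2 × 1.675 × 10⁻²⁷ × 3.563 × 10⁻²¹) = 3.455 × 10⁻²⁴ kg·m/s.
λ = h/p = 1.92 × 10⁻¹⁰ m = 192 pm.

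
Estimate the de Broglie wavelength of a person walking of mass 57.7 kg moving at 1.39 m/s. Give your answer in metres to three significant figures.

λ = 8.26 × 10⁻³⁶ m

p = mv = 57.7 × 1.39 = 8.020 × 10¹ kg·m/s.
λ = h/p = 6.626 × 10⁻³⁴ / 8.020 × 10¹ = 8.26 × 10⁻³⁶ m.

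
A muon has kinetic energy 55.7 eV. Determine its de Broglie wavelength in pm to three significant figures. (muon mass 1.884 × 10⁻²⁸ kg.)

λ = 11.4 pm

KE = 55.7 eV = 8.923 × 10⁻¹⁸ J.
p = √(2mKE) = √(2 × 1.884 × 10⁻²⁸ × 8.923 × 10⁻¹⁸) = 5.798 × 10⁻²³ kg·m/s.
λ = h/p = 6.626 × 10⁻³⁴ / 5.798 × 10⁻²³ = 1.14 × 10⁻¹¹ m = 11.4 pm.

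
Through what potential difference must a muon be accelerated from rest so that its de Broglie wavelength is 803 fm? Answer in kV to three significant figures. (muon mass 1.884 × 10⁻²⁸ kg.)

p = h/λ = 6.626 × 10⁻³⁴ / 8.030 × 10⁻¹³ = 8.252 × 10⁻²² kg·m/s.
KE = p²/(2m) = 1.807 × 10⁻¹⁵ J.
V = KE/e = 1.807 × 10⁻¹⁵ / (1.602 × 10⁻¹⁹) = 11.3 kV.

V = 11.3 kV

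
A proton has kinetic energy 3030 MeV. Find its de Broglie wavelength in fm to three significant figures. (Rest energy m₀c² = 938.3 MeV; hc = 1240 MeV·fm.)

λ = 0.322 fm

Total energy E = KE + m₀c² = 3030 + 938.3 = 3968.3 MeV.
(pc)² = E² − (m₀c²)² = (3968.3)² − (938.3)² = 1.487 × 10⁷ MeV², so pc = 3856 MeV.
λ = hc/(pc) = 1240 MeV·fm / 3856 MeV = 0.322 fm.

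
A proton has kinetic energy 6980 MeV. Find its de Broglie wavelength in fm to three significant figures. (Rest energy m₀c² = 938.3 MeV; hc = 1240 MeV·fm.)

Total energy E = KE + m₀c² = 6980 + 938.3 = 7918.3 MeV.
(pc)² = E² − (m₀c²)² = (7918.3)² − (938.3)² = 6.182 × 10⁷ MeV², so pc = 7863 MeV.
λ = hc/(pc) = 1240 MeV·fm / 7863 MeV = 0.158 fm.

λ = 0.158 fm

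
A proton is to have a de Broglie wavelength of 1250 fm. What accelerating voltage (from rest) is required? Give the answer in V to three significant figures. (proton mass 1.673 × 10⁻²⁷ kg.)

p = h/λ = 6.626 × 10⁻³⁴ / 1.250 × 10⁻¹² = 5.301 × 10⁻²² kg·m/s.
KE = p²/(2m) = 8.398 × 10⁻¹⁷ J.
V = KE/e = 8.398 × 10⁻¹⁷ / (1.602 × 10⁻¹⁹) = 524 V.

V = 524 V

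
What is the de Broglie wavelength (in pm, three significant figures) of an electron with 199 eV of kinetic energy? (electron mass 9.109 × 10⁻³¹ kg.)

KE = 199 eV = 3.188 × 10⁻¹⁷ J.
p = √(2mKE) = √(2 × 9.109 × 10⁻³¹ × 3.188 × 10⁻¹⁷) = 7.621 × 10⁻²⁴ kg·m/s.
λ = h/p = 6.626 × 10⁻³⁴ / 7.621 × 10⁻²⁴ = 8.69 × 10⁻¹¹ m = 86.9 pm.

λ = 86.9 pm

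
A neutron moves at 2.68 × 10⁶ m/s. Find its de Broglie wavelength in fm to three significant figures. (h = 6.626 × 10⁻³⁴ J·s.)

λ = 148 fm

p = mv = 1.675 × 10⁻²⁷ × 2.68 × 10⁶ = 4.489 × 10⁻²¹ kg·m/s.
λ = h/p = 6.626 × 10⁻³⁴ / 4.489 × 10⁻²¹ = 1.48 × 10⁻¹³ m = 148 fm.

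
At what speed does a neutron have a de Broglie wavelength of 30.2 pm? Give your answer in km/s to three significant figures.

v = 13.1 km/s

p = h/λ = 6.626 × 10⁻³⁴ / 3.020 × 10⁻¹¹ = 2.194 × 10⁻²³ kg·m/s.
v = p/m = 2.194 × 10⁻²³ / 1.675 × 10⁻²⁷ = 1.31 × 10⁴ m/s = 13.1 km/s.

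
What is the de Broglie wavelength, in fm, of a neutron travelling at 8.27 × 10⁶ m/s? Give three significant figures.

p = mv = 1.675 × 10⁻²⁷ × 8.27 × 10⁶ = 1.385 × 10⁻²⁰ kg·m/s.
λ = h/p = 6.626 × 10⁻³⁴ / 1.385 × 10⁻²⁰ = 4.78 × 10⁻¹⁴ m = 47.8 fm.

λ = 47.8 fm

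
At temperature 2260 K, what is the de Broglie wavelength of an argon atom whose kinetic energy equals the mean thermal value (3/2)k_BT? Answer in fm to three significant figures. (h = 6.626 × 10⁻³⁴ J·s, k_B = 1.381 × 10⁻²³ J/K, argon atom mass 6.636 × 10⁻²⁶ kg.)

λ = 8410 fm

KE = (3/2)k_BT = 1.5 × 1.381 × 10⁻²³ × 2260 = 4.682 × 10⁻²⁰ J.
p = √(2mKE) = √(2 × 6.636 × 10⁻²⁶ × 4.682 × 10⁻²⁰) = 7.883 × 10⁻²³ kg·m/s.
λ = h/p = 8.41 × 10⁻¹² m = 8410 fm.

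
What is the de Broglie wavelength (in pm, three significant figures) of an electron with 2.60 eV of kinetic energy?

KE = 2.60 eV = 4.165 × 10⁻¹⁹ J.
p = √(2mKE) = √(2 × 9.109 × 10⁻³¹ × 4.165 × 10⁻¹⁹) = 8.711 × 10⁻²⁵ kg·m/s.
λ = h/p = 6.626 × 10⁻³⁴ / 8.711 × 10⁻²⁵ = 7.61 × 10⁻¹⁰ m = 761 pm.

λ = 761 pm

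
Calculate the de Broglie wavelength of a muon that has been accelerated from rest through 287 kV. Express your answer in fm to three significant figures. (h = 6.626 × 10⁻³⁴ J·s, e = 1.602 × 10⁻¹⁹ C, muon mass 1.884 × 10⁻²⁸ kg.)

λ = 159 fm

KE = eV = 1.602 × 10⁻¹⁹ × 2.870 × 10⁵ = 4.598 × 10⁻¹⁴ J.
p = √(2mKE) = √(2 × 1.884 × 10⁻²⁸ × 4.598 × 10⁻¹⁴) = 4.162 × 10⁻²¹ kg·m/s.
λ = h/p = 6.626 × 10⁻³⁴ / 4.162 × 10⁻²¹ = 1.59 × 10⁻¹³ m = 159 fm.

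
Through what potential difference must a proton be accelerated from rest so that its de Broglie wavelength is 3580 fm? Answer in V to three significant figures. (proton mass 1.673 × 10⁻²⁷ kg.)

V = 63.9 V

p = h/λ = 6.626 × 10⁻³⁴ / 3.580 × 10⁻¹² = 1.851 × 10⁻²² kg·m/s.
KE = p²/(2m) = 1.024 × 10⁻¹⁷ J.
V = KE/e = 1.024 × 10⁻¹⁷ / (1.602 × 10⁻¹⁹) = 63.9 V.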